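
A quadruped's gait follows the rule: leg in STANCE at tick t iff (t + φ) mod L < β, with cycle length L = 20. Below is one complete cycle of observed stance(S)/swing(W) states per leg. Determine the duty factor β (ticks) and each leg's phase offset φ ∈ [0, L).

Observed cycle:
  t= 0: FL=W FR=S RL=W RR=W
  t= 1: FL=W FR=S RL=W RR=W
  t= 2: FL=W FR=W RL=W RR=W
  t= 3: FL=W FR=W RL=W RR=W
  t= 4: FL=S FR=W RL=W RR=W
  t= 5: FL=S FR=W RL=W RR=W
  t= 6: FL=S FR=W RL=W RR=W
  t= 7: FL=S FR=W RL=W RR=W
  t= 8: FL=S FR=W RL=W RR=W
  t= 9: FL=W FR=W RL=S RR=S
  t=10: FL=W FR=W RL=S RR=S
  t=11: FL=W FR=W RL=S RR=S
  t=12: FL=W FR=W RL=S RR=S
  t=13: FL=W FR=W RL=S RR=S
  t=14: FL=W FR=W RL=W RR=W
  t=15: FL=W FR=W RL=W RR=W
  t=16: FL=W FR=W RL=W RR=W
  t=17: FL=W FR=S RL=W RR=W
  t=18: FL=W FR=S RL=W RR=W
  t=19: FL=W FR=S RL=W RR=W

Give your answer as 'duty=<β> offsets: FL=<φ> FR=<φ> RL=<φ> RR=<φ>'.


duty β = stance ticks per leg = 5
FL: stance ticks = 5; W→S at t=4 → φ=16
FR: stance ticks = 5; W→S at t=17 → φ=3
RL: stance ticks = 5; W→S at t=9 → φ=11
RR: stance ticks = 5; W→S at t=9 → φ=11

duty=5 offsets: FL=16 FR=3 RL=11 RR=11


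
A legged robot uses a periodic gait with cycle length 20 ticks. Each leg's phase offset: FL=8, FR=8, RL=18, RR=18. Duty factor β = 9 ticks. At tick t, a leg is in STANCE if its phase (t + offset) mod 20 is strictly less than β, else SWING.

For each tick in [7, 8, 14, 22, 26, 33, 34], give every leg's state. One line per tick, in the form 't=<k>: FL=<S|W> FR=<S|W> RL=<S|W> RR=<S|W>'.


t=7: phase=(15,15,5,5) vs β=9 → FL=W FR=W RL=S RR=S
t=8: phase=(16,16,6,6) vs β=9 → FL=W FR=W RL=S RR=S
t=14: phase=(2,2,12,12) vs β=9 → FL=S FR=S RL=W RR=W
t=22: phase=(10,10,0,0) vs β=9 → FL=W FR=W RL=S RR=S
t=26: phase=(14,14,4,4) vs β=9 → FL=W FR=W RL=S RR=S
t=33: phase=(1,1,11,11) vs β=9 → FL=S FR=S RL=W RR=W
t=34: phase=(2,2,12,12) vs β=9 → FL=S FR=S RL=W RR=W

t=7: FL=W FR=W RL=S RR=S
t=8: FL=W FR=W RL=S RR=S
t=14: FL=S FR=S RL=W RR=W
t=22: FL=W FR=W RL=S RR=S
t=26: FL=W FR=W RL=S RR=S
t=33: FL=S FR=S RL=W RR=W
t=34: FL=S FR=S RL=W RR=W


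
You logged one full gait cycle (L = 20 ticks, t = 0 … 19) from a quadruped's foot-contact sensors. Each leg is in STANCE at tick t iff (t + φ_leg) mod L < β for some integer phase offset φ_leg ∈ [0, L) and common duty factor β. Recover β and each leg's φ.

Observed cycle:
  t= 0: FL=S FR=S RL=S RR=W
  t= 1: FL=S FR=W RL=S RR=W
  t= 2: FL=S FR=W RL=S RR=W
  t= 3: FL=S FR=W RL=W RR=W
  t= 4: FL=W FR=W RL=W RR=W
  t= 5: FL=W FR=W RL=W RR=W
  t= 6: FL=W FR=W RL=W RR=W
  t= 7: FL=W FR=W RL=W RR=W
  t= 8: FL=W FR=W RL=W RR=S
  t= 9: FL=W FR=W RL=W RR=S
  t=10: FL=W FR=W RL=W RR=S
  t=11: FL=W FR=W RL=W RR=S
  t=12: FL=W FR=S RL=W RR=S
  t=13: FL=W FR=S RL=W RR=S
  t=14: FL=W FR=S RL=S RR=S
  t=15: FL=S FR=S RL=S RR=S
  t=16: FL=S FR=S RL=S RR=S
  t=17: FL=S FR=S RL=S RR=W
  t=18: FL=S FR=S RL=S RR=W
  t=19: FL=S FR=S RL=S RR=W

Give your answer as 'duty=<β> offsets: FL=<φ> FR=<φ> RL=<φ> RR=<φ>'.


duty=9 offsets: FL=5 FR=8 RL=6 RR=12

duty β = stance ticks per leg = 9
FL: stance ticks = 9; W→S at t=15 → φ=5
FR: stance ticks = 9; W→S at t=12 → φ=8
RL: stance ticks = 9; W→S at t=14 → φ=6
RR: stance ticks = 9; W→S at t=8 → φ=12


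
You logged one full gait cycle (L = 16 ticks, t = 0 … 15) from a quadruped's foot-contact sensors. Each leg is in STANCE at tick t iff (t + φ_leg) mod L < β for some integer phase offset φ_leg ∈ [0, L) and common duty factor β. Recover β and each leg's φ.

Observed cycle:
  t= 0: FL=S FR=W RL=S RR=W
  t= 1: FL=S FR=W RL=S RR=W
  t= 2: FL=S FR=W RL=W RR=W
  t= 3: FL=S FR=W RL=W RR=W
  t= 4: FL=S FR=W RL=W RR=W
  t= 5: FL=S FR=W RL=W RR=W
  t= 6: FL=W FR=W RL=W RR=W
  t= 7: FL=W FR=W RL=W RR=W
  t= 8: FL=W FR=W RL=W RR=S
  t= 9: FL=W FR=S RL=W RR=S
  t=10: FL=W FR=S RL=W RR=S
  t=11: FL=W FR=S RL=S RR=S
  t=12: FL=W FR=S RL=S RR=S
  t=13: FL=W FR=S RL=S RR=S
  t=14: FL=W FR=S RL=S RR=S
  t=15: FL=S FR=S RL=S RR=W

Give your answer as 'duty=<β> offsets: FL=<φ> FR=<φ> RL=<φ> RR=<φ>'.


duty β = stance ticks per leg = 7
FL: stance ticks = 7; W→S at t=15 → φ=1
FR: stance ticks = 7; W→S at t=9 → φ=7
RL: stance ticks = 7; W→S at t=11 → φ=5
RR: stance ticks = 7; W→S at t=8 → φ=8

duty=7 offsets: FL=1 FR=7 RL=5 RR=8


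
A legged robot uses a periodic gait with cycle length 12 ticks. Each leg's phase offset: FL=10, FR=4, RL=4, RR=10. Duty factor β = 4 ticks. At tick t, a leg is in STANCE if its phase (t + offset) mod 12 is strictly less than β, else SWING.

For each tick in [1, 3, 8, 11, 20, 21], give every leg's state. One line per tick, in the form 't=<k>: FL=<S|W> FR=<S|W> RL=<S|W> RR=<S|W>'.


t=1: phase=(11,5,5,11) vs β=4 → FL=W FR=W RL=W RR=W
t=3: phase=(1,7,7,1) vs β=4 → FL=S FR=W RL=W RR=S
t=8: phase=(6,0,0,6) vs β=4 → FL=W FR=S RL=S RR=W
t=11: phase=(9,3,3,9) vs β=4 → FL=W FR=S RL=S RR=W
t=20: phase=(6,0,0,6) vs β=4 → FL=W FR=S RL=S RR=W
t=21: phase=(7,1,1,7) vs β=4 → FL=W FR=S RL=S RR=W

t=1: FL=W FR=W RL=W RR=W
t=3: FL=S FR=W RL=W RR=S
t=8: FL=W FR=S RL=S RR=W
t=11: FL=W FR=S RL=S RR=W
t=20: FL=W FR=S RL=S RR=W
t=21: FL=W FR=S RL=S RR=W


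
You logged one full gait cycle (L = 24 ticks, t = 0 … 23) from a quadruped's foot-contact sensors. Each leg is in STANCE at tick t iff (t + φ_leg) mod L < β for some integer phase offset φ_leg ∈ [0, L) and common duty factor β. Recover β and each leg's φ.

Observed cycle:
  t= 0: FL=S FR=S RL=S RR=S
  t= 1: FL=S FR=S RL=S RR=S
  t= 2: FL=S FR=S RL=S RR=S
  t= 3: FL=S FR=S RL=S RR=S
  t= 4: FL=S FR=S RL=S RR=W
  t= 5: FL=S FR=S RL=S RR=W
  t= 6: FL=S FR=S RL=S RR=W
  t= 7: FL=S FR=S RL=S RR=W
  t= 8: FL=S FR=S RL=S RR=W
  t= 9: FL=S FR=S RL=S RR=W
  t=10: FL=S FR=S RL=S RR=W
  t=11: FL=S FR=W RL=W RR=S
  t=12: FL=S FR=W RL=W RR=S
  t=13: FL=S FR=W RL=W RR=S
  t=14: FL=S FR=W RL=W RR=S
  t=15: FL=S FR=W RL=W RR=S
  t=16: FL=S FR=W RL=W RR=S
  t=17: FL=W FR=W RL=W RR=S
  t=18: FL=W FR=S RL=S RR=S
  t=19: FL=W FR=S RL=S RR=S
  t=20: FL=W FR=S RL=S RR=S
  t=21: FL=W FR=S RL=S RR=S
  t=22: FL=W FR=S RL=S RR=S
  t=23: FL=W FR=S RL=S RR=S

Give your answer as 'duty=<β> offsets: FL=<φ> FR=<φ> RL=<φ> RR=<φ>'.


duty β = stance ticks per leg = 17
FL: stance ticks = 17; W→S at t=0 → φ=0
FR: stance ticks = 17; W→S at t=18 → φ=6
RL: stance ticks = 17; W→S at t=18 → φ=6
RR: stance ticks = 17; W→S at t=11 → φ=13

duty=17 offsets: FL=0 FR=6 RL=6 RR=13


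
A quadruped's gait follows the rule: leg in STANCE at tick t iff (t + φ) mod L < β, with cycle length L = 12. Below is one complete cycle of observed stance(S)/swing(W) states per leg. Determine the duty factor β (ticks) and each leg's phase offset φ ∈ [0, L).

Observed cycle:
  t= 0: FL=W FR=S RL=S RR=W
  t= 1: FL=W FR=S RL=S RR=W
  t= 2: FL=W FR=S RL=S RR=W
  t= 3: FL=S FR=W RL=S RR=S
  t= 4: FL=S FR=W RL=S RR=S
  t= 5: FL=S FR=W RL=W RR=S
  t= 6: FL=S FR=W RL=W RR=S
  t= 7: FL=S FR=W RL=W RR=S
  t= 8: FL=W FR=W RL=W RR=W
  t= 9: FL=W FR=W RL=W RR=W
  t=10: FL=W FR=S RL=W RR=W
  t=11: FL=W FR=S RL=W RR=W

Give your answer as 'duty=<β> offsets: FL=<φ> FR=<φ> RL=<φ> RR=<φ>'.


duty β = stance ticks per leg = 5
FL: stance ticks = 5; W→S at t=3 → φ=9
FR: stance ticks = 5; W→S at t=10 → φ=2
RL: stance ticks = 5; W→S at t=0 → φ=0
RR: stance ticks = 5; W→S at t=3 → φ=9

duty=5 offsets: FL=9 FR=2 RL=0 RR=9


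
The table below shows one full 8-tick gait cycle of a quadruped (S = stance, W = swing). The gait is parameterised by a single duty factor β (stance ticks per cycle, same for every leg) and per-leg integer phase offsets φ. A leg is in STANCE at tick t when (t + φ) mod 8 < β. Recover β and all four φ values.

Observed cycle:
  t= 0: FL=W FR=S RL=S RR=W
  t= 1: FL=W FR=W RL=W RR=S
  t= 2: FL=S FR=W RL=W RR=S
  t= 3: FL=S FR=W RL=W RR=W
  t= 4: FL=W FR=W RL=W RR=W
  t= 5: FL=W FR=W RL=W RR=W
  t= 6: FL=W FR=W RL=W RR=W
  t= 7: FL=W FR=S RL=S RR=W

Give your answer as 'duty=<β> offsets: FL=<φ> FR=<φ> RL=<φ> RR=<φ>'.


duty=2 offsets: FL=6 FR=1 RL=1 RR=7

duty β = stance ticks per leg = 2
FL: stance ticks = 2; W→S at t=2 → φ=6
FR: stance ticks = 2; W→S at t=7 → φ=1
RL: stance ticks = 2; W→S at t=7 → φ=1
RR: stance ticks = 2; W→S at t=1 → φ=7


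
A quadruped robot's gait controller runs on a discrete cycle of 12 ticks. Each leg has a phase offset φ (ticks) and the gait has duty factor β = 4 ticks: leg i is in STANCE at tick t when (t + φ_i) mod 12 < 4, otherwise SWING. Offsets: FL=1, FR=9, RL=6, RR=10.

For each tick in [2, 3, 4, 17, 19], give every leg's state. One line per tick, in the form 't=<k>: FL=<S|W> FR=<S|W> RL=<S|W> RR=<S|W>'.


t=2: phase=(3,11,8,0) vs β=4 → FL=S FR=W RL=W RR=S
t=3: phase=(4,0,9,1) vs β=4 → FL=W FR=S RL=W RR=S
t=4: phase=(5,1,10,2) vs β=4 → FL=W FR=S RL=W RR=S
t=17: phase=(6,2,11,3) vs β=4 → FL=W FR=S RL=W RR=S
t=19: phase=(8,4,1,5) vs β=4 → FL=W FR=W RL=S RR=W

t=2: FL=S FR=W RL=W RR=S
t=3: FL=W FR=S RL=W RR=S
t=4: FL=W FR=S RL=W RR=S
t=17: FL=W FR=S RL=W RR=S
t=19: FL=W FR=W RL=S RR=W


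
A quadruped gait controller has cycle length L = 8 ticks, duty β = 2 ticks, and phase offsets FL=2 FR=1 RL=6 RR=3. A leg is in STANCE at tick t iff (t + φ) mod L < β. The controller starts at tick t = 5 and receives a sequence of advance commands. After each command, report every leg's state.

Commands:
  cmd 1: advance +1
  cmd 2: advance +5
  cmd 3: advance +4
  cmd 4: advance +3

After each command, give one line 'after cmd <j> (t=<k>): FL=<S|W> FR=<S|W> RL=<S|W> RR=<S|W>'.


start t=5: FL=W FR=W RL=W RR=S
cmd 1: advance +1 → t=6, phase=(0,7,4,1) → FL=S FR=W RL=W RR=S
cmd 2: advance +5 → t=11, phase=(5,4,1,6) → FL=W FR=W RL=S RR=W
cmd 3: advance +4 → t=15, phase=(1,0,5,2) → FL=S FR=S RL=W RR=W
cmd 4: advance +3 → t=18, phase=(4,3,0,5) → FL=W FR=W RL=S RR=W

after cmd 1 (t=6): FL=S FR=W RL=W RR=S
after cmd 2 (t=11): FL=W FR=W RL=S RR=W
after cmd 3 (t=15): FL=S FR=S RL=W RR=W
after cmd 4 (t=18): FL=W FR=W RL=S RR=W


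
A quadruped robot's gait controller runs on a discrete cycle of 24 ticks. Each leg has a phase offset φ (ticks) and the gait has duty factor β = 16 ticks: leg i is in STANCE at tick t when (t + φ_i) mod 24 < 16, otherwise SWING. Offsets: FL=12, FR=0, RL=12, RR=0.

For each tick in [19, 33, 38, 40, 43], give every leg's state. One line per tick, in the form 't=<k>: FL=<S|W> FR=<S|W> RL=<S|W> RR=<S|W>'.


t=19: phase=(7,19,7,19) vs β=16 → FL=S FR=W RL=S RR=W
t=33: phase=(21,9,21,9) vs β=16 → FL=W FR=S RL=W RR=S
t=38: phase=(2,14,2,14) vs β=16 → FL=S FR=S RL=S RR=S
t=40: phase=(4,16,4,16) vs β=16 → FL=S FR=W RL=S RR=W
t=43: phase=(7,19,7,19) vs β=16 → FL=S FR=W RL=S RR=W

t=19: FL=S FR=W RL=S RR=W
t=33: FL=W FR=S RL=W RR=S
t=38: FL=S FR=S RL=S RR=S
t=40: FL=S FR=W RL=S RR=W
t=43: FL=S FR=W RL=S RR=W


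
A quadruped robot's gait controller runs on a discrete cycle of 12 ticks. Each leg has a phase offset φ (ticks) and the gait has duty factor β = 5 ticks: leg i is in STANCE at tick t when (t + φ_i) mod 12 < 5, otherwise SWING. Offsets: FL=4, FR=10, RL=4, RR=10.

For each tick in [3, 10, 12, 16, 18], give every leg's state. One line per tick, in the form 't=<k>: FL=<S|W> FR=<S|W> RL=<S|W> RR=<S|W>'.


t=3: phase=(7,1,7,1) vs β=5 → FL=W FR=S RL=W RR=S
t=10: phase=(2,8,2,8) vs β=5 → FL=S FR=W RL=S RR=W
t=12: phase=(4,10,4,10) vs β=5 → FL=S FR=W RL=S RR=W
t=16: phase=(8,2,8,2) vs β=5 → FL=W FR=S RL=W RR=S
t=18: phase=(10,4,10,4) vs β=5 → FL=W FR=S RL=W RR=S

t=3: FL=W FR=S RL=W RR=S
t=10: FL=S FR=W RL=S RR=W
t=12: FL=S FR=W RL=S RR=W
t=16: FL=W FR=S RL=W RR=S
t=18: FL=W FR=S RL=W RR=S


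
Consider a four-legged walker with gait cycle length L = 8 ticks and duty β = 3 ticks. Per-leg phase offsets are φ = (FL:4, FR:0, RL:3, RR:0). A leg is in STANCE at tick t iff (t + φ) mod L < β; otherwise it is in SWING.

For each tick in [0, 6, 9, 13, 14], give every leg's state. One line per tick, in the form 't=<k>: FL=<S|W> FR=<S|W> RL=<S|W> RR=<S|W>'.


t=0: phase=(4,0,3,0) vs β=3 → FL=W FR=S RL=W RR=S
t=6: phase=(2,6,1,6) vs β=3 → FL=S FR=W RL=S RR=W
t=9: phase=(5,1,4,1) vs β=3 → FL=W FR=S RL=W RR=S
t=13: phase=(1,5,0,5) vs β=3 → FL=S FR=W RL=S RR=W
t=14: phase=(2,6,1,6) vs β=3 → FL=S FR=W RL=S RR=W

t=0: FL=W FR=S RL=W RR=S
t=6: FL=S FR=W RL=S RR=W
t=9: FL=W FR=S RL=W RR=S
t=13: FL=S FR=W RL=S RR=W
t=14: FL=S FR=W RL=S RR=W


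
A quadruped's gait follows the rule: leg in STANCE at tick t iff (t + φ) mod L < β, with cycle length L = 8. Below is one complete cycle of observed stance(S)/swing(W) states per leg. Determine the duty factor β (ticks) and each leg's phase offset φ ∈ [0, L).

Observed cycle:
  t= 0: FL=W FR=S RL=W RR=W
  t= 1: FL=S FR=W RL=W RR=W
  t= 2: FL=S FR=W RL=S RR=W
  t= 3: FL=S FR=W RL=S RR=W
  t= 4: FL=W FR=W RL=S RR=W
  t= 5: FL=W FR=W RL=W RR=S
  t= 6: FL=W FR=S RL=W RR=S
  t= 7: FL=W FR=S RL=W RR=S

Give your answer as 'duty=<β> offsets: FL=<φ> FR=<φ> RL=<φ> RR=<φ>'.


duty β = stance ticks per leg = 3
FL: stance ticks = 3; W→S at t=1 → φ=7
FR: stance ticks = 3; W→S at t=6 → φ=2
RL: stance ticks = 3; W→S at t=2 → φ=6
RR: stance ticks = 3; W→S at t=5 → φ=3

duty=3 offsets: FL=7 FR=2 RL=6 RR=3


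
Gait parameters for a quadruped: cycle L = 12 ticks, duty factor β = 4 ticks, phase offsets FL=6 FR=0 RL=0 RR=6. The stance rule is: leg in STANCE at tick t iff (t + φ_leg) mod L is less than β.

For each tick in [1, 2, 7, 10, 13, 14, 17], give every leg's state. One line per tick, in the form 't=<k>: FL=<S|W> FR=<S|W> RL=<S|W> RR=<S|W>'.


t=1: FL=W FR=S RL=S RR=W
t=2: FL=W FR=S RL=S RR=W
t=7: FL=S FR=W RL=W RR=S
t=10: FL=W FR=W RL=W RR=W
t=13: FL=W FR=S RL=S RR=W
t=14: FL=W FR=S RL=S RR=W
t=17: FL=W FR=W RL=W RR=W

t=1: phase=(7,1,1,7) vs β=4 → FL=W FR=S RL=S RR=W
t=2: phase=(8,2,2,8) vs β=4 → FL=W FR=S RL=S RR=W
t=7: phase=(1,7,7,1) vs β=4 → FL=S FR=W RL=W RR=S
t=10: phase=(4,10,10,4) vs β=4 → FL=W FR=W RL=W RR=W
t=13: phase=(7,1,1,7) vs β=4 → FL=W FR=S RL=S RR=W
t=14: phase=(8,2,2,8) vs β=4 → FL=W FR=S RL=S RR=W
t=17: phase=(11,5,5,11) vs β=4 → FL=W FR=W RL=W RR=W


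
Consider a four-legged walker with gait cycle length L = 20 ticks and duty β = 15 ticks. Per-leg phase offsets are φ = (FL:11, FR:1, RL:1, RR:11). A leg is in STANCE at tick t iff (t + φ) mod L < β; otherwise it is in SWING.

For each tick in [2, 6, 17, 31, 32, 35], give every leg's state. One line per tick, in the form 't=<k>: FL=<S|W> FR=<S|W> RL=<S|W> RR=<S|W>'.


t=2: phase=(13,3,3,13) vs β=15 → FL=S FR=S RL=S RR=S
t=6: phase=(17,7,7,17) vs β=15 → FL=W FR=S RL=S RR=W
t=17: phase=(8,18,18,8) vs β=15 → FL=S FR=W RL=W RR=S
t=31: phase=(2,12,12,2) vs β=15 → FL=S FR=S RL=S RR=S
t=32: phase=(3,13,13,3) vs β=15 → FL=S FR=S RL=S RR=S
t=35: phase=(6,16,16,6) vs β=15 → FL=S FR=W RL=W RR=S

t=2: FL=S FR=S RL=S RR=S
t=6: FL=W FR=S RL=S RR=W
t=17: FL=S FR=W RL=W RR=S
t=31: FL=S FR=S RL=S RR=S
t=32: FL=S FR=S RL=S RR=S
t=35: FL=S FR=W RL=W RR=S


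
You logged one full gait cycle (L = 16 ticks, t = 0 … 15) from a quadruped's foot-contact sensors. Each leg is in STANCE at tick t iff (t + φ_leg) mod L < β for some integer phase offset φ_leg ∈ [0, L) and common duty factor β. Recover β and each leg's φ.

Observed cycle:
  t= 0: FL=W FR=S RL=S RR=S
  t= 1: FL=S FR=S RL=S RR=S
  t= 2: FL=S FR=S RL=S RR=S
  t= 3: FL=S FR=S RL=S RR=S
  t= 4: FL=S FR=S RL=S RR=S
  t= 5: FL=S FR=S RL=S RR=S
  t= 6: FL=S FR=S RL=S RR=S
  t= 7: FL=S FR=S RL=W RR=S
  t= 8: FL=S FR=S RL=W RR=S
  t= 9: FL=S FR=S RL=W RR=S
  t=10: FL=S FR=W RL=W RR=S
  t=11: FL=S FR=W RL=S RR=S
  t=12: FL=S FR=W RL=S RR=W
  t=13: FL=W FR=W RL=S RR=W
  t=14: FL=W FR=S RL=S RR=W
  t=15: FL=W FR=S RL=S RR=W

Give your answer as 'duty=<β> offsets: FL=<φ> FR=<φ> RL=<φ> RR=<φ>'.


duty β = stance ticks per leg = 12
FL: stance ticks = 12; W→S at t=1 → φ=15
FR: stance ticks = 12; W→S at t=14 → φ=2
RL: stance ticks = 12; W→S at t=11 → φ=5
RR: stance ticks = 12; W→S at t=0 → φ=0

duty=12 offsets: FL=15 FR=2 RL=5 RR=0


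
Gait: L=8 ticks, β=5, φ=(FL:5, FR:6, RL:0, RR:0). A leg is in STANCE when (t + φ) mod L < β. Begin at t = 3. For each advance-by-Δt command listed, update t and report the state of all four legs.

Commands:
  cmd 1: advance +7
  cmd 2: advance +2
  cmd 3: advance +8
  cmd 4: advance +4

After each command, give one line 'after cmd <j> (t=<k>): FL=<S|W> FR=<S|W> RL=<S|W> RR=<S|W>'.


start t=3: FL=S FR=S RL=S RR=S
cmd 1: advance +7 → t=10, phase=(7,0,2,2) → FL=W FR=S RL=S RR=S
cmd 2: advance +2 → t=12, phase=(1,2,4,4) → FL=S FR=S RL=S RR=S
cmd 3: advance +8 → t=20, phase=(1,2,4,4) → FL=S FR=S RL=S RR=S
cmd 4: advance +4 → t=24, phase=(5,6,0,0) → FL=W FR=W RL=S RR=S

after cmd 1 (t=10): FL=W FR=S RL=S RR=S
after cmd 2 (t=12): FL=S FR=S RL=S RR=S
after cmd 3 (t=20): FL=S FR=S RL=S RR=S
after cmd 4 (t=24): FL=W FR=W RL=S RR=S


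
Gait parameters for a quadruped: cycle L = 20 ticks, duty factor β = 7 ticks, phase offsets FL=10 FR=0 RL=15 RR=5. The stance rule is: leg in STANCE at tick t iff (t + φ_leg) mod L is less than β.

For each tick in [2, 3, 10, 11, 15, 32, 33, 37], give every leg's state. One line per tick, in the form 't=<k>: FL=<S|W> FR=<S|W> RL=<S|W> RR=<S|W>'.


t=2: phase=(12,2,17,7) vs β=7 → FL=W FR=S RL=W RR=W
t=3: phase=(13,3,18,8) vs β=7 → FL=W FR=S RL=W RR=W
t=10: phase=(0,10,5,15) vs β=7 → FL=S FR=W RL=S RR=W
t=11: phase=(1,11,6,16) vs β=7 → FL=S FR=W RL=S RR=W
t=15: phase=(5,15,10,0) vs β=7 → FL=S FR=W RL=W RR=S
t=32: phase=(2,12,7,17) vs β=7 → FL=S FR=W RL=W RR=W
t=33: phase=(3,13,8,18) vs β=7 → FL=S FR=W RL=W RR=W
t=37: phase=(7,17,12,2) vs β=7 → FL=W FR=W RL=W RR=S

t=2: FL=W FR=S RL=W RR=W
t=3: FL=W FR=S RL=W RR=W
t=10: FL=S FR=W RL=S RR=W
t=11: FL=S FR=W RL=S RR=W
t=15: FL=S FR=W RL=W RR=S
t=32: FL=S FR=W RL=W RR=W
t=33: FL=S FR=W RL=W RR=W
t=37: FL=W FR=W RL=W RR=S


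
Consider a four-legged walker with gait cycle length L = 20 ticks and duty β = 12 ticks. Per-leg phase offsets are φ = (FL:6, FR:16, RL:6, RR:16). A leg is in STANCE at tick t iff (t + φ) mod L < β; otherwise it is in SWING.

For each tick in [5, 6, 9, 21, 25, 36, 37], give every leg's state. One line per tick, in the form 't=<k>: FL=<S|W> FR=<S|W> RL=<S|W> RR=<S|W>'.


t=5: phase=(11,1,11,1) vs β=12 → FL=S FR=S RL=S RR=S
t=6: phase=(12,2,12,2) vs β=12 → FL=W FR=S RL=W RR=S
t=9: phase=(15,5,15,5) vs β=12 → FL=W FR=S RL=W RR=S
t=21: phase=(7,17,7,17) vs β=12 → FL=S FR=W RL=S RR=W
t=25: phase=(11,1,11,1) vs β=12 → FL=S FR=S RL=S RR=S
t=36: phase=(2,12,2,12) vs β=12 → FL=S FR=W RL=S RR=W
t=37: phase=(3,13,3,13) vs β=12 → FL=S FR=W RL=S RR=W

t=5: FL=S FR=S RL=S RR=S
t=6: FL=W FR=S RL=W RR=S
t=9: FL=W FR=S RL=W RR=S
t=21: FL=S FR=W RL=S RR=W
t=25: FL=S FR=S RL=S RR=S
t=36: FL=S FR=W RL=S RR=W
t=37: FL=S FR=W RL=S RR=W


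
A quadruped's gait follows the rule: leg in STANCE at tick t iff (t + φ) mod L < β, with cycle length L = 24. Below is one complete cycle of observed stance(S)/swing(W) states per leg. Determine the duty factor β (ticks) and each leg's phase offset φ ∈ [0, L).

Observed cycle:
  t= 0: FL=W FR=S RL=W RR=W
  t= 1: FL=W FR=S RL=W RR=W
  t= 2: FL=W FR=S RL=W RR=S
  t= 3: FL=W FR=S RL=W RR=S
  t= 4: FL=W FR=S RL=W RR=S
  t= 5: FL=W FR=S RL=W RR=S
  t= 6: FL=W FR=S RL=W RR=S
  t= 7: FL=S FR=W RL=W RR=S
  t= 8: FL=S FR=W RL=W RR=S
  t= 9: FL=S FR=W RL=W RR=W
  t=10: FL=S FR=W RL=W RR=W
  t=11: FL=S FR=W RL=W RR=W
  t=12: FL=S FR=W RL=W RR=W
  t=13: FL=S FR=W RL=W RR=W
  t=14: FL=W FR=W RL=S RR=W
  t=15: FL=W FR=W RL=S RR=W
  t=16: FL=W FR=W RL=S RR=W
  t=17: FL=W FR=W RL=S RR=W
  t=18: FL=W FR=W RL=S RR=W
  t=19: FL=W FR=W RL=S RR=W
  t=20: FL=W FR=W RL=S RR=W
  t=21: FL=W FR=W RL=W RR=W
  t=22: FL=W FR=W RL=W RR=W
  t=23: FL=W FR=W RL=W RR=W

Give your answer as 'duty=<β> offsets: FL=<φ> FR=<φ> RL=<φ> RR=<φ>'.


duty β = stance ticks per leg = 7
FL: stance ticks = 7; W→S at t=7 → φ=17
FR: stance ticks = 7; W→S at t=0 → φ=0
RL: stance ticks = 7; W→S at t=14 → φ=10
RR: stance ticks = 7; W→S at t=2 → φ=22

duty=7 offsets: FL=17 FR=0 RL=10 RR=22


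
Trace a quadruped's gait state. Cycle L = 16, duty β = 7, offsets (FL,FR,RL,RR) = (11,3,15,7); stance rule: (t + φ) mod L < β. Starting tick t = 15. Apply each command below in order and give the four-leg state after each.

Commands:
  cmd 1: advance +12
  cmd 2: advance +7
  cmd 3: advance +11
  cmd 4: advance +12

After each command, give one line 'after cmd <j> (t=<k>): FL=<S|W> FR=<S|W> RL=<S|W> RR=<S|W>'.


after cmd 1 (t=27): FL=S FR=W RL=W RR=S
after cmd 2 (t=34): FL=W FR=S RL=S RR=W
after cmd 3 (t=45): FL=W FR=S RL=W RR=S
after cmd 4 (t=57): FL=S FR=W RL=W RR=S

start t=15: FL=W FR=S RL=W RR=S
cmd 1: advance +12 → t=27, phase=(6,14,10,2) → FL=S FR=W RL=W RR=S
cmd 2: advance +7 → t=34, phase=(13,5,1,9) → FL=W FR=S RL=S RR=W
cmd 3: advance +11 → t=45, phase=(8,0,12,4) → FL=W FR=S RL=W RR=S
cmd 4: advance +12 → t=57, phase=(4,12,8,0) → FL=S FR=W RL=W RR=S


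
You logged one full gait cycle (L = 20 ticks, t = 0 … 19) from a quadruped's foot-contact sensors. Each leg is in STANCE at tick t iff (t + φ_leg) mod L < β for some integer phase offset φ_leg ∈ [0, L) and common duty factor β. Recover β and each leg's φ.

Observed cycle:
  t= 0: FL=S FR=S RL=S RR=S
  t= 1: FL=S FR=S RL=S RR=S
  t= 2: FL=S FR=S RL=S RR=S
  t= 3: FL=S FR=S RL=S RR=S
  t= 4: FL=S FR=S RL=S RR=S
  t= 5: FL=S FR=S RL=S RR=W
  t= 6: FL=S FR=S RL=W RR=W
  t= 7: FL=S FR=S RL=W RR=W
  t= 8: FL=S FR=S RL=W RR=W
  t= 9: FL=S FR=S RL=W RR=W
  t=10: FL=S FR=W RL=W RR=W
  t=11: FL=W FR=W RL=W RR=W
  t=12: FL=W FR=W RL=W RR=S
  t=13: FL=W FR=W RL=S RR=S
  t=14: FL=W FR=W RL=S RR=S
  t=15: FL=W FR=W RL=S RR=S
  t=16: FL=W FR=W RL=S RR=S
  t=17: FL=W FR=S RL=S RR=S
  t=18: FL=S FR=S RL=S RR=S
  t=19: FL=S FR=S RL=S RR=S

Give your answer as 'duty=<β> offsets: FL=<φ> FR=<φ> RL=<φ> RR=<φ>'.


duty β = stance ticks per leg = 13
FL: stance ticks = 13; W→S at t=18 → φ=2
FR: stance ticks = 13; W→S at t=17 → φ=3
RL: stance ticks = 13; W→S at t=13 → φ=7
RR: stance ticks = 13; W→S at t=12 → φ=8

duty=13 offsets: FL=2 FR=3 RL=7 RR=8


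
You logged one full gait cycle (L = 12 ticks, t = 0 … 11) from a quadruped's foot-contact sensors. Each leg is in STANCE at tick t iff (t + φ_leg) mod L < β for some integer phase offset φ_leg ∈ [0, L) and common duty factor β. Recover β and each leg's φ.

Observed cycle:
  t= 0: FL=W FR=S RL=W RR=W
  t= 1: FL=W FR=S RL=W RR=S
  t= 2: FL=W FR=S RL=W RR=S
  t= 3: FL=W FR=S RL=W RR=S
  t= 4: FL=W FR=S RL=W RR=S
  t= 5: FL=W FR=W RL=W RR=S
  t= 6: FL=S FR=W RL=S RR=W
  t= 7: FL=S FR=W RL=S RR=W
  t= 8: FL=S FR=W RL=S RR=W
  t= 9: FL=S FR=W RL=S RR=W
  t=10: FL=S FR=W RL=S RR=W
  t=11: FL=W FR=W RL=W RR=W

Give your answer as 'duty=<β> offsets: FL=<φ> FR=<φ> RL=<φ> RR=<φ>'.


duty β = stance ticks per leg = 5
FL: stance ticks = 5; W→S at t=6 → φ=6
FR: stance ticks = 5; W→S at t=0 → φ=0
RL: stance ticks = 5; W→S at t=6 → φ=6
RR: stance ticks = 5; W→S at t=1 → φ=11

duty=5 offsets: FL=6 FR=0 RL=6 RR=11


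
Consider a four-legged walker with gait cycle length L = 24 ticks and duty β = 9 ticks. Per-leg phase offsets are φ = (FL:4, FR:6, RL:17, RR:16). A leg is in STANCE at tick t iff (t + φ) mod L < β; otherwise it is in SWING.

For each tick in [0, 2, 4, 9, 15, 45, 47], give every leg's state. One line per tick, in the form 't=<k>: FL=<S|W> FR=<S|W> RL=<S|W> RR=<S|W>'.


t=0: FL=S FR=S RL=W RR=W
t=2: FL=S FR=S RL=W RR=W
t=4: FL=S FR=W RL=W RR=W
t=9: FL=W FR=W RL=S RR=S
t=15: FL=W FR=W RL=S RR=S
t=45: FL=S FR=S RL=W RR=W
t=47: FL=S FR=S RL=W RR=W

t=0: phase=(4,6,17,16) vs β=9 → FL=S FR=S RL=W RR=W
t=2: phase=(6,8,19,18) vs β=9 → FL=S FR=S RL=W RR=W
t=4: phase=(8,10,21,20) vs β=9 → FL=S FR=W RL=W RR=W
t=9: phase=(13,15,2,1) vs β=9 → FL=W FR=W RL=S RR=S
t=15: phase=(19,21,8,7) vs β=9 → FL=W FR=W RL=S RR=S
t=45: phase=(1,3,14,13) vs β=9 → FL=S FR=S RL=W RR=W
t=47: phase=(3,5,16,15) vs β=9 → FL=S FR=S RL=W RR=W


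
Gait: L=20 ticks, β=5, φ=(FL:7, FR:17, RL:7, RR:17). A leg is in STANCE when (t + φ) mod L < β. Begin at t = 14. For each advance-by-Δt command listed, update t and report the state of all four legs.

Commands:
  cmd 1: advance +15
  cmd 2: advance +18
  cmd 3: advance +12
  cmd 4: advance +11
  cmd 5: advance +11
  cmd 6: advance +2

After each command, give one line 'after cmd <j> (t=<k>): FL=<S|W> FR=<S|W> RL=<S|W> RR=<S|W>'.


after cmd 1 (t=29): FL=W FR=W RL=W RR=W
after cmd 2 (t=47): FL=W FR=S RL=W RR=S
after cmd 3 (t=59): FL=W FR=W RL=W RR=W
after cmd 4 (t=70): FL=W FR=W RL=W RR=W
after cmd 5 (t=81): FL=W FR=W RL=W RR=W
after cmd 6 (t=83): FL=W FR=S RL=W RR=S

start t=14: FL=S FR=W RL=S RR=W
cmd 1: advance +15 → t=29, phase=(16,6,16,6) → FL=W FR=W RL=W RR=W
cmd 2: advance +18 → t=47, phase=(14,4,14,4) → FL=W FR=S RL=W RR=S
cmd 3: advance +12 → t=59, phase=(6,16,6,16) → FL=W FR=W RL=W RR=W
cmd 4: advance +11 → t=70, phase=(17,7,17,7) → FL=W FR=W RL=W RR=W
cmd 5: advance +11 → t=81, phase=(8,18,8,18) → FL=W FR=W RL=W RR=W
cmd 6: advance +2 → t=83, phase=(10,0,10,0) → FL=W FR=S RL=W RR=S


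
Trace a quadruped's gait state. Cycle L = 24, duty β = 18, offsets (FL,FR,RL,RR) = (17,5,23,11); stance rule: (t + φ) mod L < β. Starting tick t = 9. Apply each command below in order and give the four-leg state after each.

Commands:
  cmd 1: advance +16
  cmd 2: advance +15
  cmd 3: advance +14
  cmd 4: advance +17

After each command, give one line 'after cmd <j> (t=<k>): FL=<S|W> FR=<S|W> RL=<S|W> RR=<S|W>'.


start t=9: FL=S FR=S RL=S RR=W
cmd 1: advance +16 → t=25, phase=(18,6,0,12) → FL=W FR=S RL=S RR=S
cmd 2: advance +15 → t=40, phase=(9,21,15,3) → FL=S FR=W RL=S RR=S
cmd 3: advance +14 → t=54, phase=(23,11,5,17) → FL=W FR=S RL=S RR=S
cmd 4: advance +17 → t=71, phase=(16,4,22,10) → FL=S FR=S RL=W RR=S

after cmd 1 (t=25): FL=W FR=S RL=S RR=S
after cmd 2 (t=40): FL=S FR=W RL=S RR=S
after cmd 3 (t=54): FL=W FR=S RL=S RR=S
after cmd 4 (t=71): FL=S FR=S RL=W RR=S


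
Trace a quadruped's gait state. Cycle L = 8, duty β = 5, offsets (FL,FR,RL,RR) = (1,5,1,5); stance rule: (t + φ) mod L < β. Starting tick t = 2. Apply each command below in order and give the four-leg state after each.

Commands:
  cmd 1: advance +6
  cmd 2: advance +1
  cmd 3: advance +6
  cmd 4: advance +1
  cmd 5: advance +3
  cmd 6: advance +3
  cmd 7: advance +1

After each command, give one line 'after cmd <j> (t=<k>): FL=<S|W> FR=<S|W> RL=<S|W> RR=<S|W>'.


after cmd 1 (t=8): FL=S FR=W RL=S RR=W
after cmd 2 (t=9): FL=S FR=W RL=S RR=W
after cmd 3 (t=15): FL=S FR=S RL=S RR=S
after cmd 4 (t=16): FL=S FR=W RL=S RR=W
after cmd 5 (t=19): FL=S FR=S RL=S RR=S
after cmd 6 (t=22): FL=W FR=S RL=W RR=S
after cmd 7 (t=23): FL=S FR=S RL=S RR=S

start t=2: FL=S FR=W RL=S RR=W
cmd 1: advance +6 → t=8, phase=(1,5,1,5) → FL=S FR=W RL=S RR=W
cmd 2: advance +1 → t=9, phase=(2,6,2,6) → FL=S FR=W RL=S RR=W
cmd 3: advance +6 → t=15, phase=(0,4,0,4) → FL=S FR=S RL=S RR=S
cmd 4: advance +1 → t=16, phase=(1,5,1,5) → FL=S FR=W RL=S RR=W
cmd 5: advance +3 → t=19, phase=(4,0,4,0) → FL=S FR=S RL=S RR=S
cmd 6: advance +3 → t=22, phase=(7,3,7,3) → FL=W FR=S RL=W RR=S
cmd 7: advance +1 → t=23, phase=(0,4,0,4) → FL=S FR=S RL=S RR=S


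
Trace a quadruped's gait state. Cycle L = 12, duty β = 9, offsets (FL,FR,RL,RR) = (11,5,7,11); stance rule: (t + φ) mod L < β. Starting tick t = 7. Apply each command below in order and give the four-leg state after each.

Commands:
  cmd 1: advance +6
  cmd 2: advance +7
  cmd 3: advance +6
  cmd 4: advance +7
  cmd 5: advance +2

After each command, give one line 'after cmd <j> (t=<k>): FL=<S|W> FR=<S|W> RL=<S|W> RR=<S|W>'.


after cmd 1 (t=13): FL=S FR=S RL=S RR=S
after cmd 2 (t=20): FL=S FR=S RL=S RR=S
after cmd 3 (t=26): FL=S FR=S RL=W RR=S
after cmd 4 (t=33): FL=S FR=S RL=S RR=S
after cmd 5 (t=35): FL=W FR=S RL=S RR=W

start t=7: FL=S FR=S RL=S RR=S
cmd 1: advance +6 → t=13, phase=(0,6,8,0) → FL=S FR=S RL=S RR=S
cmd 2: advance +7 → t=20, phase=(7,1,3,7) → FL=S FR=S RL=S RR=S
cmd 3: advance +6 → t=26, phase=(1,7,9,1) → FL=S FR=S RL=W RR=S
cmd 4: advance +7 → t=33, phase=(8,2,4,8) → FL=S FR=S RL=S RR=S
cmd 5: advance +2 → t=35, phase=(10,4,6,10) → FL=W FR=S RL=S RR=W


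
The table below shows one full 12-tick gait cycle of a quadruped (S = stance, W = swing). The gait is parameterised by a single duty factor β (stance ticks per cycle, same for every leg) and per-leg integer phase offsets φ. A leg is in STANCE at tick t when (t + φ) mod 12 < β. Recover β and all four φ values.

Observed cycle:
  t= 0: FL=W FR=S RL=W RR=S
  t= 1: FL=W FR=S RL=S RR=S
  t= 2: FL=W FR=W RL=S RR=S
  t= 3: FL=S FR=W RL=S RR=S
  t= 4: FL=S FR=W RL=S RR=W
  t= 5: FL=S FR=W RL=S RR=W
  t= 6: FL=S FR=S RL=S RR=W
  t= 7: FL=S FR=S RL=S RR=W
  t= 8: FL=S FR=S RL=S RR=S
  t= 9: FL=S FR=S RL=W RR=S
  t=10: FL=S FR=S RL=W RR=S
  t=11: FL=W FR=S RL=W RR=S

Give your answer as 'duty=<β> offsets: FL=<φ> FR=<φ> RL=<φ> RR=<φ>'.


duty β = stance ticks per leg = 8
FL: stance ticks = 8; W→S at t=3 → φ=9
FR: stance ticks = 8; W→S at t=6 → φ=6
RL: stance ticks = 8; W→S at t=1 → φ=11
RR: stance ticks = 8; W→S at t=8 → φ=4

duty=8 offsets: FL=9 FR=6 RL=11 RR=4


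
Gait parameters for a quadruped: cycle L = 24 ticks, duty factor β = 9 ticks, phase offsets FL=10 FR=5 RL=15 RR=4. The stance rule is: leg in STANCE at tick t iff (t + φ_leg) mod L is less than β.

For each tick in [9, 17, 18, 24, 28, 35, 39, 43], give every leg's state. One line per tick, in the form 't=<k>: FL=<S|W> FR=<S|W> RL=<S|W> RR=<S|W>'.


t=9: phase=(19,14,0,13) vs β=9 → FL=W FR=W RL=S RR=W
t=17: phase=(3,22,8,21) vs β=9 → FL=S FR=W RL=S RR=W
t=18: phase=(4,23,9,22) vs β=9 → FL=S FR=W RL=W RR=W
t=24: phase=(10,5,15,4) vs β=9 → FL=W FR=S RL=W RR=S
t=28: phase=(14,9,19,8) vs β=9 → FL=W FR=W RL=W RR=S
t=35: phase=(21,16,2,15) vs β=9 → FL=W FR=W RL=S RR=W
t=39: phase=(1,20,6,19) vs β=9 → FL=S FR=W RL=S RR=W
t=43: phase=(5,0,10,23) vs β=9 → FL=S FR=S RL=W RR=W

t=9: FL=W FR=W RL=S RR=W
t=17: FL=S FR=W RL=S RR=W
t=18: FL=S FR=W RL=W RR=W
t=24: FL=W FR=S RL=W RR=S
t=28: FL=W FR=W RL=W RR=S
t=35: FL=W FR=W RL=S RR=W
t=39: FL=S FR=W RL=S RR=W
t=43: FL=S FR=S RL=W RR=W


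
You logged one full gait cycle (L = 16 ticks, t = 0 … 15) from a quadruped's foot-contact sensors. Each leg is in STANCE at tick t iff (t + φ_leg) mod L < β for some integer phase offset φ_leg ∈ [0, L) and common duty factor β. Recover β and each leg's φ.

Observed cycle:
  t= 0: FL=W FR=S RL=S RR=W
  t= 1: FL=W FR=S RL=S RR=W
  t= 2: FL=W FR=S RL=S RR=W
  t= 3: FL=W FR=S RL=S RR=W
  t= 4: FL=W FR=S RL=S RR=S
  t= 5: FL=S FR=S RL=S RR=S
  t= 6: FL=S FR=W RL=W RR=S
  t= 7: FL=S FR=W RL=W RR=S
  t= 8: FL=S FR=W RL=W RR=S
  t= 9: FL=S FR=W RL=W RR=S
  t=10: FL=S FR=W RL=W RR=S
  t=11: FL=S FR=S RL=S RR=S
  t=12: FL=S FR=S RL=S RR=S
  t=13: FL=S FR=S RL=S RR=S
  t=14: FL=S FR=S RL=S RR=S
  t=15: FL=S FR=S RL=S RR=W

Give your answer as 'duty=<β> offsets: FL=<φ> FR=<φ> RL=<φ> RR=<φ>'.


duty=11 offsets: FL=11 FR=5 RL=5 RR=12

duty β = stance ticks per leg = 11
FL: stance ticks = 11; W→S at t=5 → φ=11
FR: stance ticks = 11; W→S at t=11 → φ=5
RL: stance ticks = 11; W→S at t=11 → φ=5
RR: stance ticks = 11; W→S at t=4 → φ=12


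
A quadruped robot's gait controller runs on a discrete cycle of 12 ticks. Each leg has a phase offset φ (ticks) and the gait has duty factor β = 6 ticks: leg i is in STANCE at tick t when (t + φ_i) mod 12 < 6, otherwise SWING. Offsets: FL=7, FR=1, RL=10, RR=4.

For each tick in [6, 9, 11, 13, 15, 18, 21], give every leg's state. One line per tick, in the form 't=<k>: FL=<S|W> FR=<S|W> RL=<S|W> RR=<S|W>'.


t=6: phase=(1,7,4,10) vs β=6 → FL=S FR=W RL=S RR=W
t=9: phase=(4,10,7,1) vs β=6 → FL=S FR=W RL=W RR=S
t=11: phase=(6,0,9,3) vs β=6 → FL=W FR=S RL=W RR=S
t=13: phase=(8,2,11,5) vs β=6 → FL=W FR=S RL=W RR=S
t=15: phase=(10,4,1,7) vs β=6 → FL=W FR=S RL=S RR=W
t=18: phase=(1,7,4,10) vs β=6 → FL=S FR=W RL=S RR=W
t=21: phase=(4,10,7,1) vs β=6 → FL=S FR=W RL=W RR=S

t=6: FL=S FR=W RL=S RR=W
t=9: FL=S FR=W RL=W RR=S
t=11: FL=W FR=S RL=W RR=S
t=13: FL=W FR=S RL=W RR=S
t=15: FL=W FR=S RL=S RR=W
t=18: FL=S FR=W RL=S RR=W
t=21: FL=S FR=W RL=W RR=S


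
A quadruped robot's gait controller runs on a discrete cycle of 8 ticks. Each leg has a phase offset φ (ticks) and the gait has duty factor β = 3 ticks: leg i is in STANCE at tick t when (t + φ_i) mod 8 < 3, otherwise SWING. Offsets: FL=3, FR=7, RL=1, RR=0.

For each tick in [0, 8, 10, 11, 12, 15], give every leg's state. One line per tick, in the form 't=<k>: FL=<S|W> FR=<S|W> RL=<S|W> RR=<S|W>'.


t=0: FL=W FR=W RL=S RR=S
t=8: FL=W FR=W RL=S RR=S
t=10: FL=W FR=S RL=W RR=S
t=11: FL=W FR=S RL=W RR=W
t=12: FL=W FR=W RL=W RR=W
t=15: FL=S FR=W RL=S RR=W

t=0: phase=(3,7,1,0) vs β=3 → FL=W FR=W RL=S RR=S
t=8: phase=(3,7,1,0) vs β=3 → FL=W FR=W RL=S RR=S
t=10: phase=(5,1,3,2) vs β=3 → FL=W FR=S RL=W RR=S
t=11: phase=(6,2,4,3) vs β=3 → FL=W FR=S RL=W RR=W
t=12: phase=(7,3,5,4) vs β=3 → FL=W FR=W RL=W RR=W
t=15: phase=(2,6,0,7) vs β=3 → FL=S FR=W RL=S RR=W


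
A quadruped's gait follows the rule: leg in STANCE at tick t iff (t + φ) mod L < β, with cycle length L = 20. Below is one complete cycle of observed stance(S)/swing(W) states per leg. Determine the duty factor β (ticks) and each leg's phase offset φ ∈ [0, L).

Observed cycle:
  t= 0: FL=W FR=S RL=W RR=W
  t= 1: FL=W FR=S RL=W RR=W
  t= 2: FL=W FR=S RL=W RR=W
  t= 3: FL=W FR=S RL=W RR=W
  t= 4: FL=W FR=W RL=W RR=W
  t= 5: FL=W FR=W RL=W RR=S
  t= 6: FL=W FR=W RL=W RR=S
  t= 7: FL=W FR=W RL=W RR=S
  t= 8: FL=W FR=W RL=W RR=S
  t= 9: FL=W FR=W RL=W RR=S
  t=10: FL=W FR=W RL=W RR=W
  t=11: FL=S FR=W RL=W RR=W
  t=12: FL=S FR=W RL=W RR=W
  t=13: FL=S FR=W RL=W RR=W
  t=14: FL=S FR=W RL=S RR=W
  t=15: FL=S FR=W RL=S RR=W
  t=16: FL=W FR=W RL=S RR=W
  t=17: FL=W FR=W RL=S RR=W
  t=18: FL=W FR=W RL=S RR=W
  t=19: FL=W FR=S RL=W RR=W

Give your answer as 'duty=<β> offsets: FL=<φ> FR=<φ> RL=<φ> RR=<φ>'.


duty=5 offsets: FL=9 FR=1 RL=6 RR=15

duty β = stance ticks per leg = 5
FL: stance ticks = 5; W→S at t=11 → φ=9
FR: stance ticks = 5; W→S at t=19 → φ=1
RL: stance ticks = 5; W→S at t=14 → φ=6
RR: stance ticks = 5; W→S at t=5 → φ=15


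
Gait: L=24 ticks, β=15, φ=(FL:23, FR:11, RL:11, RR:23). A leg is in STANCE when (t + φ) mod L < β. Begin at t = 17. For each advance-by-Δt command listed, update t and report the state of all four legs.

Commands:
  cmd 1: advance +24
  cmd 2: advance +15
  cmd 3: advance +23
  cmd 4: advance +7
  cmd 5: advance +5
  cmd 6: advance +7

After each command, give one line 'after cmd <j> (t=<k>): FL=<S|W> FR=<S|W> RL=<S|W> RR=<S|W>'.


after cmd 1 (t=41): FL=W FR=S RL=S RR=W
after cmd 2 (t=56): FL=S FR=W RL=W RR=S
after cmd 3 (t=79): FL=S FR=W RL=W RR=S
after cmd 4 (t=86): FL=S FR=S RL=S RR=S
after cmd 5 (t=91): FL=W FR=S RL=S RR=W
after cmd 6 (t=98): FL=S FR=S RL=S RR=S

start t=17: FL=W FR=S RL=S RR=W
cmd 1: advance +24 → t=41, phase=(16,4,4,16) → FL=W FR=S RL=S RR=W
cmd 2: advance +15 → t=56, phase=(7,19,19,7) → FL=S FR=W RL=W RR=S
cmd 3: advance +23 → t=79, phase=(6,18,18,6) → FL=S FR=W RL=W RR=S
cmd 4: advance +7 → t=86, phase=(13,1,1,13) → FL=S FR=S RL=S RR=S
cmd 5: advance +5 → t=91, phase=(18,6,6,18) → FL=W FR=S RL=S RR=W
cmd 6: advance +7 → t=98, phase=(1,13,13,1) → FL=S FR=S RL=S RR=S


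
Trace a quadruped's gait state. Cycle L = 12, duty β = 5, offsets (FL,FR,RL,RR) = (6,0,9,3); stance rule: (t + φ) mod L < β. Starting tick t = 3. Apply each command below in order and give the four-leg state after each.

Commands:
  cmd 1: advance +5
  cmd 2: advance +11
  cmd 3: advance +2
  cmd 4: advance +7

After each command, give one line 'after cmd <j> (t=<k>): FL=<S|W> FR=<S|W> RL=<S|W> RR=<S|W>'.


after cmd 1 (t=8): FL=S FR=W RL=W RR=W
after cmd 2 (t=19): FL=S FR=W RL=S RR=W
after cmd 3 (t=21): FL=S FR=W RL=W RR=S
after cmd 4 (t=28): FL=W FR=S RL=S RR=W

start t=3: FL=W FR=S RL=S RR=W
cmd 1: advance +5 → t=8, phase=(2,8,5,11) → FL=S FR=W RL=W RR=W
cmd 2: advance +11 → t=19, phase=(1,7,4,10) → FL=S FR=W RL=S RR=W
cmd 3: advance +2 → t=21, phase=(3,9,6,0) → FL=S FR=W RL=W RR=S
cmd 4: advance +7 → t=28, phase=(10,4,1,7) → FL=W FR=S RL=S RR=W


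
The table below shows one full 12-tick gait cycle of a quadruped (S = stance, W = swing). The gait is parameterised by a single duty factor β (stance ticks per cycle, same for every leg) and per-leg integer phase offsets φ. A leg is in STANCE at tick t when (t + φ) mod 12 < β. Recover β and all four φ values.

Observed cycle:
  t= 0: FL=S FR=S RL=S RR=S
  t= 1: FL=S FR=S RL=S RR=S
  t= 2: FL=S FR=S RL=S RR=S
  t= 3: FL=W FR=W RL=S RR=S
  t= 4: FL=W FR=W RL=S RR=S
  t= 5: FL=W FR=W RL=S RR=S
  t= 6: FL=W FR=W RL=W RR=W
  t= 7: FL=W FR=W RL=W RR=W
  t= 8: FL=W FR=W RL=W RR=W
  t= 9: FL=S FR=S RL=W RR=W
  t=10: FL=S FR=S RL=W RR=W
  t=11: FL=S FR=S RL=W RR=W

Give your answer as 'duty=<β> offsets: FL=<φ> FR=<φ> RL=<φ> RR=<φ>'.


duty β = stance ticks per leg = 6
FL: stance ticks = 6; W→S at t=9 → φ=3
FR: stance ticks = 6; W→S at t=9 → φ=3
RL: stance ticks = 6; W→S at t=0 → φ=0
RR: stance ticks = 6; W→S at t=0 → φ=0

duty=6 offsets: FL=3 FR=3 RL=0 RR=0


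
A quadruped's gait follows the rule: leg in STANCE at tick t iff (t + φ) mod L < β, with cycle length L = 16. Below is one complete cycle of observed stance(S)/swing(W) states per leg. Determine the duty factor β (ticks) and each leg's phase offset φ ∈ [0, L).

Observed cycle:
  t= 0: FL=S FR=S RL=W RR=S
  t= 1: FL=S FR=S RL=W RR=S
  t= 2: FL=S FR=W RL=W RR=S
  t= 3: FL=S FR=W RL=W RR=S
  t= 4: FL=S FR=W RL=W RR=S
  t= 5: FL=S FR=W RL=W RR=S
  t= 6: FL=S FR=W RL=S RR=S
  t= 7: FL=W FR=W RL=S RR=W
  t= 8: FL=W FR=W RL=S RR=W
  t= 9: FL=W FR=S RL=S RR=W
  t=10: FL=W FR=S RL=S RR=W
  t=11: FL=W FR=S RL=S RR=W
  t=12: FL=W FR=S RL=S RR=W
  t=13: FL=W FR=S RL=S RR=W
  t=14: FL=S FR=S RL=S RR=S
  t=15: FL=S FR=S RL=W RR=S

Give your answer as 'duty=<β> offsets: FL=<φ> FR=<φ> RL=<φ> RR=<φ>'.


duty=9 offsets: FL=2 FR=7 RL=10 RR=2

duty β = stance ticks per leg = 9
FL: stance ticks = 9; W→S at t=14 → φ=2
FR: stance ticks = 9; W→S at t=9 → φ=7
RL: stance ticks = 9; W→S at t=6 → φ=10
RR: stance ticks = 9; W→S at t=14 → φ=2


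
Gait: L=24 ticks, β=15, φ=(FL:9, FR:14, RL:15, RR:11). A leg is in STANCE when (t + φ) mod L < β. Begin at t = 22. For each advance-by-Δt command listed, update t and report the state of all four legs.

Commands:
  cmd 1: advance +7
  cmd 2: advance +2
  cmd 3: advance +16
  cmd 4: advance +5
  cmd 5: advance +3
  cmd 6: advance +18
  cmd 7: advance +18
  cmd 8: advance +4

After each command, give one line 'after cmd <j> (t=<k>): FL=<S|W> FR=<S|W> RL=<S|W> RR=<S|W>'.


after cmd 1 (t=29): FL=S FR=W RL=W RR=W
after cmd 2 (t=31): FL=W FR=W RL=W RR=W
after cmd 3 (t=47): FL=S FR=S RL=S RR=S
after cmd 4 (t=52): FL=S FR=W RL=W RR=W
after cmd 5 (t=55): FL=W FR=W RL=W RR=W
after cmd 6 (t=73): FL=S FR=W RL=W RR=S
after cmd 7 (t=91): FL=S FR=S RL=S RR=S
after cmd 8 (t=95): FL=S FR=S RL=S RR=S

start t=22: FL=S FR=S RL=S RR=S
cmd 1: advance +7 → t=29, phase=(14,19,20,16) → FL=S FR=W RL=W RR=W
cmd 2: advance +2 → t=31, phase=(16,21,22,18) → FL=W FR=W RL=W RR=W
cmd 3: advance +16 → t=47, phase=(8,13,14,10) → FL=S FR=S RL=S RR=S
cmd 4: advance +5 → t=52, phase=(13,18,19,15) → FL=S FR=W RL=W RR=W
cmd 5: advance +3 → t=55, phase=(16,21,22,18) → FL=W FR=W RL=W RR=W
cmd 6: advance +18 → t=73, phase=(10,15,16,12) → FL=S FR=W RL=W RR=S
cmd 7: advance +18 → t=91, phase=(4,9,10,6) → FL=S FR=S RL=S RR=S
cmd 8: advance +4 → t=95, phase=(8,13,14,10) → FL=S FR=S RL=S RR=S


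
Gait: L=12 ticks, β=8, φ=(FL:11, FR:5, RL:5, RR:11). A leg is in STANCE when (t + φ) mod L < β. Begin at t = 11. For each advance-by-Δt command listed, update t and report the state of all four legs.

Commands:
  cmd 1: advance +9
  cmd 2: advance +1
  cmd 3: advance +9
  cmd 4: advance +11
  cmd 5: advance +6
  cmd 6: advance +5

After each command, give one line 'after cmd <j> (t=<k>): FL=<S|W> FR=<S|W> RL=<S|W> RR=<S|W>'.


after cmd 1 (t=20): FL=S FR=S RL=S RR=S
after cmd 2 (t=21): FL=W FR=S RL=S RR=W
after cmd 3 (t=30): FL=S FR=W RL=W RR=S
after cmd 4 (t=41): FL=S FR=W RL=W RR=S
after cmd 5 (t=47): FL=W FR=S RL=S RR=W
after cmd 6 (t=52): FL=S FR=W RL=W RR=S

start t=11: FL=W FR=S RL=S RR=W
cmd 1: advance +9 → t=20, phase=(7,1,1,7) → FL=S FR=S RL=S RR=S
cmd 2: advance +1 → t=21, phase=(8,2,2,8) → FL=W FR=S RL=S RR=W
cmd 3: advance +9 → t=30, phase=(5,11,11,5) → FL=S FR=W RL=W RR=S
cmd 4: advance +11 → t=41, phase=(4,10,10,4) → FL=S FR=W RL=W RR=S
cmd 5: advance +6 → t=47, phase=(10,4,4,10) → FL=W FR=S RL=S RR=W
cmd 6: advance +5 → t=52, phase=(3,9,9,3) → FL=S FR=W RL=W RR=S
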